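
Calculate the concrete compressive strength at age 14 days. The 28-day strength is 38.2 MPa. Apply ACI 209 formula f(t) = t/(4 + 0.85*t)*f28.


f(14) = 14 / (4 + 0.85 * 14) * 38.2
= 14 / 15.9 * 38.2
= 33.64 MPa

33.64


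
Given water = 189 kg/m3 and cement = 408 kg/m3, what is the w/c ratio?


w/c = water / cement
w/c = 189 / 408 = 0.463

0.463


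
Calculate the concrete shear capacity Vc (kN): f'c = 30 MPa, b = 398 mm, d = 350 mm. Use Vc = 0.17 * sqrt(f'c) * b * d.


Vc = 0.17 * sqrt(30) * 398 * 350 / 1000
= 129.71 kN

129.71


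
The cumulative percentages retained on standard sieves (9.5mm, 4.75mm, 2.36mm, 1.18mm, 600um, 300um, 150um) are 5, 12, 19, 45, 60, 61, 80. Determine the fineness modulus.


FM = sum(cumulative % retained) / 100
= 282 / 100
= 2.82

2.82


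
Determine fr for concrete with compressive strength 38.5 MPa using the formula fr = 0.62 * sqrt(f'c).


fr = 0.62 * sqrt(38.5)
= 3.847 MPa

3.847


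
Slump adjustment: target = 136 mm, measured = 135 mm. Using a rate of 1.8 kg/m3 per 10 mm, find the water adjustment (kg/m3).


Difference = 136 - 135 = 1 mm
Water adjustment = 1 * 1.8 / 10 = 0.2 kg/m3

0.2


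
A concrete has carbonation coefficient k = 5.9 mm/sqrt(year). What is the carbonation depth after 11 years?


depth = k * sqrt(t)
= 5.9 * sqrt(11)
= 19.57 mm

19.57


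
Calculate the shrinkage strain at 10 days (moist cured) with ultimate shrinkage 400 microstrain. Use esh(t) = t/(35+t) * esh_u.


esh(10) = 10 / (35 + 10) * 400
= 10 / 45 * 400
= 88.9 microstrain

88.9


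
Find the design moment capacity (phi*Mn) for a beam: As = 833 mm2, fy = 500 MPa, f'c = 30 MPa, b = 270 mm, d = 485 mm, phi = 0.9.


a = As * fy / (0.85 * f'c * b)
= 833 * 500 / (0.85 * 30 * 270)
= 60.4938 mm
Mn = As * fy * (d - a/2) / 10^6
= 189.4047 kN-m
phi*Mn = 0.9 * 189.4047 = 170.46 kN-m

170.46


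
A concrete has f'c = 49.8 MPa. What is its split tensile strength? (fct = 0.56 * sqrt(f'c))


fct = 0.56 * sqrt(49.8)
= 0.56 * 7.057
= 3.952 MPa

3.952


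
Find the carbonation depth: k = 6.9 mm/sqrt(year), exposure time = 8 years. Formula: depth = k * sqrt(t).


depth = k * sqrt(t)
= 6.9 * sqrt(8)
= 19.52 mm

19.52


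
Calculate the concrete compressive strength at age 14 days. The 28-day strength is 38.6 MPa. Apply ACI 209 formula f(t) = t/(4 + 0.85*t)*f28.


f(14) = 14 / (4 + 0.85 * 14) * 38.6
= 14 / 15.9 * 38.6
= 33.99 MPa

33.99


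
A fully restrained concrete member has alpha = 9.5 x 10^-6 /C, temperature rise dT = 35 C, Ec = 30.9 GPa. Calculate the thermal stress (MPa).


sigma = alpha * dT * Ec
= 9.5e-6 * 35 * 30.9 * 1000
= 10.274 MPa

10.274


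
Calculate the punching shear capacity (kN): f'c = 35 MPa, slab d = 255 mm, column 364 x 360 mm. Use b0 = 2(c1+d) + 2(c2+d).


b0 = 2*(364 + 255) + 2*(360 + 255) = 2468 mm
Vc = 0.33 * sqrt(35) * 2468 * 255 / 1000
= 1228.66 kN

1228.66


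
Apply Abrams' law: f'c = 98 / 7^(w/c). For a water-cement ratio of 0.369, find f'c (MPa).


f'c = 98 / 7^0.369
= 98 / 2.05
= 47.8 MPa

47.8


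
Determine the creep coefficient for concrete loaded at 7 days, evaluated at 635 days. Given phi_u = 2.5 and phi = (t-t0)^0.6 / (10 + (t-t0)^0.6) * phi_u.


dt = 635 - 7 = 628
phi = 628^0.6 / (10 + 628^0.6) * 2.5
= 2.067

2.067


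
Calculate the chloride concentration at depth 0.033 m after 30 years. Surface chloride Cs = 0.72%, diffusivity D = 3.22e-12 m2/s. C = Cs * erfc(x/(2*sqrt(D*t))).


t_seconds = 30 * 365.25 * 24 * 3600 = 946728000.0 s
arg = 0.033 / (2 * sqrt(3.22e-12 * 946728000.0))
= 0.2988
erfc(0.2988) = 0.6726
C = 0.72 * 0.6726 = 0.4842%

0.4842


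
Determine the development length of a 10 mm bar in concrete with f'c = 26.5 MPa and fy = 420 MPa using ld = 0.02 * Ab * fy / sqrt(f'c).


Ab = pi * 10^2 / 4 = 78.54 mm2
ld = 0.02 * 78.54 * 420 / sqrt(26.5)
= 128.2 mm

128.2


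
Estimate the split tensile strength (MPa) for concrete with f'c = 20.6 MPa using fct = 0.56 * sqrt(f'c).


fct = 0.56 * sqrt(20.6)
= 0.56 * 4.539
= 2.542 MPa

2.542


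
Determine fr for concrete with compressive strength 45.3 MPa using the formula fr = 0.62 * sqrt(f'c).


fr = 0.62 * sqrt(45.3)
= 4.173 MPa

4.173


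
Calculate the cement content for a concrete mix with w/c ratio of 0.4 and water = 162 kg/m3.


Cement = water / (w/c)
= 162 / 0.4
= 405.0 kg/m3

405.0


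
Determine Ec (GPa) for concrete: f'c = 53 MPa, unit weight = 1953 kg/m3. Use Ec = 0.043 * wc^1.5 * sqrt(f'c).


Ec = 0.043 * 1953^1.5 * sqrt(53) / 1000
= 27.02 GPa

27.02


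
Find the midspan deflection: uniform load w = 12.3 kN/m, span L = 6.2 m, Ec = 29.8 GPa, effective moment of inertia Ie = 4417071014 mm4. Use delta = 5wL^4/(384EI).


Convert: L = 6.2 m = 6200 mm, Ec = 29.8 GPa = 29800 MPa
delta = 5 * 12.3 * 6200^4 / (384 * 29800 * 4417071014)
= 1.8 mm

1.8


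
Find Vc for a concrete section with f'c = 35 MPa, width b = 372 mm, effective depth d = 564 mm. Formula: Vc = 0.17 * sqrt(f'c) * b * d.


Vc = 0.17 * sqrt(35) * 372 * 564 / 1000
= 211.01 kN

211.01


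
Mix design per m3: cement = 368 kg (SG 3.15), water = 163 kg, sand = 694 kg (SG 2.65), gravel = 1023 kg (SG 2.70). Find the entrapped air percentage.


Vol cement = 368 / (3.15 * 1000) = 0.116825 m3
Vol water = 163 / 1000 = 0.163 m3
Vol sand = 694 / (2.65 * 1000) = 0.261887 m3
Vol gravel = 1023 / (2.70 * 1000) = 0.378889 m3
Total solid + water volume = 0.920601 m3
Air = (1 - 0.920601) * 100 = 7.94%

7.94


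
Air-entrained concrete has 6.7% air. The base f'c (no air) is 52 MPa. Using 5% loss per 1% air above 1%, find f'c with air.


Strength loss = (6.7 - 1) * 5 = 28.5%
f'c = 52 * (1 - 28.5/100)
= 37.18 MPa

37.18


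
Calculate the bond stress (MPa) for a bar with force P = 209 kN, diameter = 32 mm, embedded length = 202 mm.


u = P / (pi * db * ld)
= 209 * 1000 / (pi * 32 * 202)
= 10.292 MPa

10.292


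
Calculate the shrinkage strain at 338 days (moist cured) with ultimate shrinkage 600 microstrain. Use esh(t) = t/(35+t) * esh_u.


esh(338) = 338 / (35 + 338) * 600
= 338 / 373 * 600
= 543.7 microstrain

543.7


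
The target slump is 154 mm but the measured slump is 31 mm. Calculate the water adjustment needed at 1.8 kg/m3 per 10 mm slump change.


Difference = 154 - 31 = 123 mm
Water adjustment = 123 * 1.8 / 10 = 22.1 kg/m3

22.1


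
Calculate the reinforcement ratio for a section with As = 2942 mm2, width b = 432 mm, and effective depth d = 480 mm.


rho = As / (b * d)
= 2942 / (432 * 480)
= 0.0142

0.0142


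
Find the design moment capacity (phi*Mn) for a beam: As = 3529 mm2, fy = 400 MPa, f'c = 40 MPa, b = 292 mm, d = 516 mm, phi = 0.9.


a = As * fy / (0.85 * f'c * b)
= 3529 * 400 / (0.85 * 40 * 292)
= 142.1837 mm
Mn = As * fy * (d - a/2) / 10^6
= 628.0323 kN-m
phi*Mn = 0.9 * 628.0323 = 565.23 kN-m

565.23


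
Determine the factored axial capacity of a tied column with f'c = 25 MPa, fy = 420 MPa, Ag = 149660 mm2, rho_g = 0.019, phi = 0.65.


Ast = rho * Ag = 0.019 * 149660 = 2843.54 mm2
phi*Pn = 0.65 * 0.80 * (0.85 * 25 * (149660 - 2843.54) + 420 * 2843.54) / 1000
= 2243.35 kN

2243.35


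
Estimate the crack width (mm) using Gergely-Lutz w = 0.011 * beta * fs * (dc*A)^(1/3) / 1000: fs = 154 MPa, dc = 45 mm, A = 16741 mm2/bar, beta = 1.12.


w = 0.011 * beta * fs * (dc * A)^(1/3) / 1000
= 0.011 * 1.12 * 154 * (45 * 16741)^(1/3) / 1000
= 0.173 mm

0.173


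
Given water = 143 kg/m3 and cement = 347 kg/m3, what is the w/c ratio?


w/c = water / cement
w/c = 143 / 347 = 0.412

0.412


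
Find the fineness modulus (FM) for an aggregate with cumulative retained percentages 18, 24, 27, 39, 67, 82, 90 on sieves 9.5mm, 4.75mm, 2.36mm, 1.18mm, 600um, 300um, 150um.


FM = sum(cumulative % retained) / 100
= 347 / 100
= 3.47

3.47


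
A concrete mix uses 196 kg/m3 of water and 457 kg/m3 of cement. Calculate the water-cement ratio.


w/c = water / cement
w/c = 196 / 457 = 0.429

0.429


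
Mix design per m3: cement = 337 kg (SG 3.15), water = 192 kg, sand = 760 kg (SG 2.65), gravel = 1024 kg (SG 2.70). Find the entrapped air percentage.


Vol cement = 337 / (3.15 * 1000) = 0.106984 m3
Vol water = 192 / 1000 = 0.192 m3
Vol sand = 760 / (2.65 * 1000) = 0.286792 m3
Vol gravel = 1024 / (2.70 * 1000) = 0.379259 m3
Total solid + water volume = 0.965036 m3
Air = (1 - 0.965036) * 100 = 3.5%

3.5


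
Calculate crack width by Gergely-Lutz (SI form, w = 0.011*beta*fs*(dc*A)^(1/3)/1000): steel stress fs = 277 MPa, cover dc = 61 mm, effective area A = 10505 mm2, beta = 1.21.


w = 0.011 * beta * fs * (dc * A)^(1/3) / 1000
= 0.011 * 1.21 * 277 * (61 * 10505)^(1/3) / 1000
= 0.318 mm

0.318


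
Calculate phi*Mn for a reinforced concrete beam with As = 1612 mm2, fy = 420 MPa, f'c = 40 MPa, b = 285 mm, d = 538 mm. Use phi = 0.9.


a = As * fy / (0.85 * f'c * b)
= 1612 * 420 / (0.85 * 40 * 285)
= 69.87 mm
Mn = As * fy * (d - a/2) / 10^6
= 340.5951 kN-m
phi*Mn = 0.9 * 340.5951 = 306.54 kN-m

306.54


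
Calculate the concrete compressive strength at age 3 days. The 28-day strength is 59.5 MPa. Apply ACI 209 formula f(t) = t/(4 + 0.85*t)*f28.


f(3) = 3 / (4 + 0.85 * 3) * 59.5
= 3 / 6.55 * 59.5
= 27.25 MPa

27.25


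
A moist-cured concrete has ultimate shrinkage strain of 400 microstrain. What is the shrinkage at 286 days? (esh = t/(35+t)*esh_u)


esh(286) = 286 / (35 + 286) * 400
= 286 / 321 * 400
= 356.4 microstrain

356.4


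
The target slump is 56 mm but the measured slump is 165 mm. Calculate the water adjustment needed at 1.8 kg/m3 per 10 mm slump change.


Difference = 56 - 165 = -109 mm
Water adjustment = -109 * 1.8 / 10 = -19.6 kg/m3

-19.6


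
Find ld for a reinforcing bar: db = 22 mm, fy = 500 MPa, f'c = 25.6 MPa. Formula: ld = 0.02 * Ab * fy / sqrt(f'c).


Ab = pi * 22^2 / 4 = 380.133 mm2
ld = 0.02 * 380.133 * 500 / sqrt(25.6)
= 751.3 mm

751.3


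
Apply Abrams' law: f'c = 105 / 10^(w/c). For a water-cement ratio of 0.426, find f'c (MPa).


f'c = 105 / 10^0.426
= 105 / 2.667
= 39.37 MPa

39.37


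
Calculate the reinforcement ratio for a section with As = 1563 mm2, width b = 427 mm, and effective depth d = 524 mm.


rho = As / (b * d)
= 1563 / (427 * 524)
= 0.007

0.007


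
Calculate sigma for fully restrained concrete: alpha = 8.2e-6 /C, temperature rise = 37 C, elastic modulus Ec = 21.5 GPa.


sigma = alpha * dT * Ec
= 8.2e-6 * 37 * 21.5 * 1000
= 6.523 MPa

6.523


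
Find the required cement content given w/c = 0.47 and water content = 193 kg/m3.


Cement = water / (w/c)
= 193 / 0.47
= 410.6 kg/m3

410.6


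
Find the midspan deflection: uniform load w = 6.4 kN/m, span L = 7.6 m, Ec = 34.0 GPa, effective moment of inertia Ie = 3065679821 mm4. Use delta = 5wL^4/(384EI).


Convert: L = 7.6 m = 7600 mm, Ec = 34.0 GPa = 34000 MPa
delta = 5 * 6.4 * 7600^4 / (384 * 34000 * 3065679821)
= 2.67 mm

2.67


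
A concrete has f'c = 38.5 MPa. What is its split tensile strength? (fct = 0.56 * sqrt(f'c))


fct = 0.56 * sqrt(38.5)
= 0.56 * 6.205
= 3.475 MPa

3.475


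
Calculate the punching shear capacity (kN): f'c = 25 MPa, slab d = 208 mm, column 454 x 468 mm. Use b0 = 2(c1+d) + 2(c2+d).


b0 = 2*(454 + 208) + 2*(468 + 208) = 2676 mm
Vc = 0.33 * sqrt(25) * 2676 * 208 / 1000
= 918.4 kN

918.4


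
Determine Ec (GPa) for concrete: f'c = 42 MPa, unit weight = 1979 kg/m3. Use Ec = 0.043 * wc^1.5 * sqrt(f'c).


Ec = 0.043 * 1979^1.5 * sqrt(42) / 1000
= 24.53 GPa

24.53


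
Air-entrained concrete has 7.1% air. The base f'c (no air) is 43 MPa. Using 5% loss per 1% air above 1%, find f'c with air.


Strength loss = (7.1 - 1) * 5 = 30.5%
f'c = 43 * (1 - 30.5/100)
= 29.89 MPa

29.89


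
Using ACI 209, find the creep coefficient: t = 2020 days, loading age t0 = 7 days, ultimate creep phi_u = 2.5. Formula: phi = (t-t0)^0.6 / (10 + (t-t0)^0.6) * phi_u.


dt = 2020 - 7 = 2013
phi = 2013^0.6 / (10 + 2013^0.6) * 2.5
= 2.264

2.264


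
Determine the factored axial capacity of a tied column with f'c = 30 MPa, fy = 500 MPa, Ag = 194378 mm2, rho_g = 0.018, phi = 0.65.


Ast = rho * Ag = 0.018 * 194378 = 3498.804 mm2
phi*Pn = 0.65 * 0.80 * (0.85 * 30 * (194378 - 3498.804) + 500 * 3498.804) / 1000
= 3440.75 kN

3440.75


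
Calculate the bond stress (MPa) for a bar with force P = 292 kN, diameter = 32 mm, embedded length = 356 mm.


u = P / (pi * db * ld)
= 292 * 1000 / (pi * 32 * 356)
= 8.159 MPa

8.159


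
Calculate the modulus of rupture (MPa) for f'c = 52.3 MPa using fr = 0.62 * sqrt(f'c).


fr = 0.62 * sqrt(52.3)
= 4.484 MPa

4.484


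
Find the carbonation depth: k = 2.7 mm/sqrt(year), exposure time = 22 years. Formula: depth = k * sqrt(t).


depth = k * sqrt(t)
= 2.7 * sqrt(22)
= 12.66 mm

12.66


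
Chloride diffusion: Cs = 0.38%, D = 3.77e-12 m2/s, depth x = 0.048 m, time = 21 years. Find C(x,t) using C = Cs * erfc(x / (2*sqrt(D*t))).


t_seconds = 21 * 365.25 * 24 * 3600 = 662709600.0 s
arg = 0.048 / (2 * sqrt(3.77e-12 * 662709600.0))
= 0.4802
erfc(0.4802) = 0.4971
C = 0.38 * 0.4971 = 0.1889%

0.1889


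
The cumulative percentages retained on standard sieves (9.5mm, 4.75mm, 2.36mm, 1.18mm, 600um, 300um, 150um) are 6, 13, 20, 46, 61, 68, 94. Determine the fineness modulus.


FM = sum(cumulative % retained) / 100
= 308 / 100
= 3.08

3.08


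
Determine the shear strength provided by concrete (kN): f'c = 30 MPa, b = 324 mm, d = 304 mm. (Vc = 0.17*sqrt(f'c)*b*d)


Vc = 0.17 * sqrt(30) * 324 * 304 / 1000
= 91.71 kN

91.71


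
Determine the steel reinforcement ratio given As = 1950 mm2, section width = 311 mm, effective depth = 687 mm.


rho = As / (b * d)
= 1950 / (311 * 687)
= 0.0091

0.0091


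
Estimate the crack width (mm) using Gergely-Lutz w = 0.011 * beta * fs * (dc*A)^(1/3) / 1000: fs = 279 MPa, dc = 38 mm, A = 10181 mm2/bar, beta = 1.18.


w = 0.011 * beta * fs * (dc * A)^(1/3) / 1000
= 0.011 * 1.18 * 279 * (38 * 10181)^(1/3) / 1000
= 0.264 mm

0.264


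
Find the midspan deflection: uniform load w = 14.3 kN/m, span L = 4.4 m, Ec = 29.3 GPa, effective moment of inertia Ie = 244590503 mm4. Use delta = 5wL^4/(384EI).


Convert: L = 4.4 m = 4400 mm, Ec = 29.3 GPa = 29300 MPa
delta = 5 * 14.3 * 4400^4 / (384 * 29300 * 244590503)
= 9.74 mm

9.74


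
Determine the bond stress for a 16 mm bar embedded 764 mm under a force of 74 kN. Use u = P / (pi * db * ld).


u = P / (pi * db * ld)
= 74 * 1000 / (pi * 16 * 764)
= 1.927 MPa

1.927


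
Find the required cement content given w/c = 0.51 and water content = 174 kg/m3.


Cement = water / (w/c)
= 174 / 0.51
= 341.2 kg/m3

341.2


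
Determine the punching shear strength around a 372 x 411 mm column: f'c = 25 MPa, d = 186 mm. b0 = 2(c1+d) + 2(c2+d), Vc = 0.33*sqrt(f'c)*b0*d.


b0 = 2*(372 + 186) + 2*(411 + 186) = 2310 mm
Vc = 0.33 * sqrt(25) * 2310 * 186 / 1000
= 708.94 kN

708.94


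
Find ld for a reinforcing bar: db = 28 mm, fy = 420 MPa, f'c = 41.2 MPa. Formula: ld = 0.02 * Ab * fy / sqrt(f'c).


Ab = pi * 28^2 / 4 = 615.752 mm2
ld = 0.02 * 615.752 * 420 / sqrt(41.2)
= 805.8 mm

805.8


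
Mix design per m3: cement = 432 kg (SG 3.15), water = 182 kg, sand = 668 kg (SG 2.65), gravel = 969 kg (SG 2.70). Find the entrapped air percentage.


Vol cement = 432 / (3.15 * 1000) = 0.137143 m3
Vol water = 182 / 1000 = 0.182 m3
Vol sand = 668 / (2.65 * 1000) = 0.252075 m3
Vol gravel = 969 / (2.70 * 1000) = 0.358889 m3
Total solid + water volume = 0.930107 m3
Air = (1 - 0.930107) * 100 = 6.99%

6.99


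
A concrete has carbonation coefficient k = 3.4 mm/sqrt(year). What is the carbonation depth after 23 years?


depth = k * sqrt(t)
= 3.4 * sqrt(23)
= 16.31 mm

16.31


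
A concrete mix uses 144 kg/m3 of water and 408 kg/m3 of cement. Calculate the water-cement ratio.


w/c = water / cement
w/c = 144 / 408 = 0.353

0.353


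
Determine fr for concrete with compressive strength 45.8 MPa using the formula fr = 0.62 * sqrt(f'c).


fr = 0.62 * sqrt(45.8)
= 4.196 MPa

4.196


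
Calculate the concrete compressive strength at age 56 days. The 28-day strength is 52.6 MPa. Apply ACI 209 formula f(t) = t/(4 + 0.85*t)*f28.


f(56) = 56 / (4 + 0.85 * 56) * 52.6
= 56 / 51.6 * 52.6
= 57.09 MPa

57.09


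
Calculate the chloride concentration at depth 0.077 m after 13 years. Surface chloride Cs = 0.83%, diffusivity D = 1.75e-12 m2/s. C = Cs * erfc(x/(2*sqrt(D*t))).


t_seconds = 13 * 365.25 * 24 * 3600 = 410248800.0 s
arg = 0.077 / (2 * sqrt(1.75e-12 * 410248800.0))
= 1.4369
erfc(1.4369) = 0.0421
C = 0.83 * 0.0421 = 0.035%

0.035


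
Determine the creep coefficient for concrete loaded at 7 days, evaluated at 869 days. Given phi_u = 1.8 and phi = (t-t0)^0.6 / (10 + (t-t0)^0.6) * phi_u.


dt = 869 - 7 = 862
phi = 862^0.6 / (10 + 862^0.6) * 1.8
= 1.534

1.534


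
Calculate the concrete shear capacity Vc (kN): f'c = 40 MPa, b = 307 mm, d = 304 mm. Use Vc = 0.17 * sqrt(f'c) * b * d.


Vc = 0.17 * sqrt(40) * 307 * 304 / 1000
= 100.34 kN

100.34


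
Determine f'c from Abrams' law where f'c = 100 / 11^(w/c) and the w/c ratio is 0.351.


f'c = 100 / 11^0.351
= 100 / 2.32
= 43.1 MPa

43.1


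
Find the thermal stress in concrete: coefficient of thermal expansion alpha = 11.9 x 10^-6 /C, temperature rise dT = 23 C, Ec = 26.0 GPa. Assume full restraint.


sigma = alpha * dT * Ec
= 11.9e-6 * 23 * 26.0 * 1000
= 7.116 MPa

7.116


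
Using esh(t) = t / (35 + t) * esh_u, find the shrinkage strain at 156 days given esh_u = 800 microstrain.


esh(156) = 156 / (35 + 156) * 800
= 156 / 191 * 800
= 653.4 microstrain

653.4


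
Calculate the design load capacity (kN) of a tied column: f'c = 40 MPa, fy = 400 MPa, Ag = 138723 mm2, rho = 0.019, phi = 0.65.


Ast = rho * Ag = 0.019 * 138723 = 2635.737 mm2
phi*Pn = 0.65 * 0.80 * (0.85 * 40 * (138723 - 2635.737) + 400 * 2635.737) / 1000
= 2954.26 kN

2954.26


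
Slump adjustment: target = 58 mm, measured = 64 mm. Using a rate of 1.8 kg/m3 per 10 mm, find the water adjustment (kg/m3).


Difference = 58 - 64 = -6 mm
Water adjustment = -6 * 1.8 / 10 = -1.1 kg/m3

-1.1


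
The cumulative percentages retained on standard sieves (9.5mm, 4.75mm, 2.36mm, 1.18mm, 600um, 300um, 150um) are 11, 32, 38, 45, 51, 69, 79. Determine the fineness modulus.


FM = sum(cumulative % retained) / 100
= 325 / 100
= 3.25

3.25


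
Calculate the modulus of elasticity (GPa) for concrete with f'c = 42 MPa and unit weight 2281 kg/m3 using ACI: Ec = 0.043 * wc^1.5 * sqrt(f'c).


Ec = 0.043 * 2281^1.5 * sqrt(42) / 1000
= 30.36 GPa

30.36


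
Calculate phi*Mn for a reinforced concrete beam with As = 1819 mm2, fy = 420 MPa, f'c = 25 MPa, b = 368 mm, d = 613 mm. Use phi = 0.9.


a = As * fy / (0.85 * f'c * b)
= 1819 * 420 / (0.85 * 25 * 368)
= 97.6957 mm
Mn = As * fy * (d - a/2) / 10^6
= 431.001 kN-m
phi*Mn = 0.9 * 431.001 = 387.9 kN-m

387.9


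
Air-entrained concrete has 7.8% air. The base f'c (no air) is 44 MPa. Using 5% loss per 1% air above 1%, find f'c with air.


Strength loss = (7.8 - 1) * 5 = 34.0%
f'c = 44 * (1 - 34.0/100)
= 29.04 MPa

29.04


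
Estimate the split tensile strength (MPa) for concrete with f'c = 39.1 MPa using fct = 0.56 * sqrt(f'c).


fct = 0.56 * sqrt(39.1)
= 0.56 * 6.253
= 3.502 MPa

3.502


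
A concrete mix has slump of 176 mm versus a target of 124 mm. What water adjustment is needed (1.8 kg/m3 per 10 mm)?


Difference = 124 - 176 = -52 mm
Water adjustment = -52 * 1.8 / 10 = -9.4 kg/m3

-9.4


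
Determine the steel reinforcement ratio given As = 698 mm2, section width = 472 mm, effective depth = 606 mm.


rho = As / (b * d)
= 698 / (472 * 606)
= 0.0024

0.0024


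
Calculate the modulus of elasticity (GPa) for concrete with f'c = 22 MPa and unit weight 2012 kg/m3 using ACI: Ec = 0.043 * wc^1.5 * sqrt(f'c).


Ec = 0.043 * 2012^1.5 * sqrt(22) / 1000
= 18.2 GPa

18.2


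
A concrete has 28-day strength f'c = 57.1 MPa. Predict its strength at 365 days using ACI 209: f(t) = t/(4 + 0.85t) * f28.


f(365) = 365 / (4 + 0.85 * 365) * 57.1
= 365 / 314.25 * 57.1
= 66.32 MPa

66.32


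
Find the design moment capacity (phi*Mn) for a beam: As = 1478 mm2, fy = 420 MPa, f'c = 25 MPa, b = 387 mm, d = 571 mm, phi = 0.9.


a = As * fy / (0.85 * f'c * b)
= 1478 * 420 / (0.85 * 25 * 387)
= 75.4838 mm
Mn = As * fy * (d - a/2) / 10^6
= 331.0253 kN-m
phi*Mn = 0.9 * 331.0253 = 297.92 kN-m

297.92


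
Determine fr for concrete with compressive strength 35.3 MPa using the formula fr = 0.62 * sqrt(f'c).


fr = 0.62 * sqrt(35.3)
= 3.684 MPa

3.684


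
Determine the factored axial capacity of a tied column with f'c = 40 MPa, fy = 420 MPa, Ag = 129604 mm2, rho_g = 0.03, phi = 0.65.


Ast = rho * Ag = 0.03 * 129604 = 3888.12 mm2
phi*Pn = 0.65 * 0.80 * (0.85 * 40 * (129604 - 3888.12) + 420 * 3888.12) / 1000
= 3071.82 kN

3071.82


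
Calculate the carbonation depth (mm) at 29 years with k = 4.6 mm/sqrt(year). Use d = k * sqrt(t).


depth = k * sqrt(t)
= 4.6 * sqrt(29)
= 24.77 mm

24.77


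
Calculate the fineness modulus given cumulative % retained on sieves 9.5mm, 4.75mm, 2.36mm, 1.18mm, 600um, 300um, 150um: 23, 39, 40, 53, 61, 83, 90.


FM = sum(cumulative % retained) / 100
= 389 / 100
= 3.89

3.89


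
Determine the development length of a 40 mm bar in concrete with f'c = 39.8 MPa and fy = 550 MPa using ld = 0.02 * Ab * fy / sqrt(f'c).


Ab = pi * 40^2 / 4 = 1256.637 mm2
ld = 0.02 * 1256.637 * 550 / sqrt(39.8)
= 2191.1 mm

2191.1


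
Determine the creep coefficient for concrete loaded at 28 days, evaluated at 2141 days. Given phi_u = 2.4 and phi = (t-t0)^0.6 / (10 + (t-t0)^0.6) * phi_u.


dt = 2141 - 28 = 2113
phi = 2113^0.6 / (10 + 2113^0.6) * 2.4
= 2.179

2.179


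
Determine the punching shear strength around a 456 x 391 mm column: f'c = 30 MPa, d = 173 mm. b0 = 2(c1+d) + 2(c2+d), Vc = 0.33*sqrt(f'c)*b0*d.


b0 = 2*(456 + 173) + 2*(391 + 173) = 2386 mm
Vc = 0.33 * sqrt(30) * 2386 * 173 / 1000
= 746.09 kN

746.09


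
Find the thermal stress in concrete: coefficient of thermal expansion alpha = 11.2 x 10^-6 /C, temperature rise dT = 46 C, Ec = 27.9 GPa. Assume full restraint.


sigma = alpha * dT * Ec
= 11.2e-6 * 46 * 27.9 * 1000
= 14.374 MPa

14.374


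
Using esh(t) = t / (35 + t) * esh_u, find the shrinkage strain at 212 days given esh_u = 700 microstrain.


esh(212) = 212 / (35 + 212) * 700
= 212 / 247 * 700
= 600.8 microstrain

600.8


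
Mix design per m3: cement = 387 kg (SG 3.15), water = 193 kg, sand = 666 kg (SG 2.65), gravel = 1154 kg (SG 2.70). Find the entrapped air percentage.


Vol cement = 387 / (3.15 * 1000) = 0.122857 m3
Vol water = 193 / 1000 = 0.193 m3
Vol sand = 666 / (2.65 * 1000) = 0.251321 m3
Vol gravel = 1154 / (2.70 * 1000) = 0.427407 m3
Total solid + water volume = 0.994585 m3
Air = (1 - 0.994585) * 100 = 0.54%

0.54


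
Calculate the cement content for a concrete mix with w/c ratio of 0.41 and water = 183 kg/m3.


Cement = water / (w/c)
= 183 / 0.41
= 446.3 kg/m3

446.3


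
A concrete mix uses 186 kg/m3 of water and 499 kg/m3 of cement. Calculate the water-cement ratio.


w/c = water / cement
w/c = 186 / 499 = 0.373

0.373


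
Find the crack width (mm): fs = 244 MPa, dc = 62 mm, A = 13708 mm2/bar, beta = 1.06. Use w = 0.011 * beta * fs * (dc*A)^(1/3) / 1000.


w = 0.011 * beta * fs * (dc * A)^(1/3) / 1000
= 0.011 * 1.06 * 244 * (62 * 13708)^(1/3) / 1000
= 0.269 mm

0.269


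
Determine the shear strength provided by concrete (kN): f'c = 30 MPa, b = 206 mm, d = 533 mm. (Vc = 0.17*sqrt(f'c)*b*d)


Vc = 0.17 * sqrt(30) * 206 * 533 / 1000
= 102.24 kN

102.24


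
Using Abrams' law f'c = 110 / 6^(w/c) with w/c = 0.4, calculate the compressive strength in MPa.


f'c = 110 / 6^0.4
= 110 / 2.048
= 53.72 MPa

53.72


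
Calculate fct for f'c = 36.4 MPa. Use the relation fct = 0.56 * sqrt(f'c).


fct = 0.56 * sqrt(36.4)
= 0.56 * 6.033
= 3.379 MPa

3.379


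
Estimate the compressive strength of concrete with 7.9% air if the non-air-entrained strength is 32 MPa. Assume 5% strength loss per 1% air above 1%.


Strength loss = (7.9 - 1) * 5 = 34.5%
f'c = 32 * (1 - 34.5/100)
= 20.96 MPa

20.96


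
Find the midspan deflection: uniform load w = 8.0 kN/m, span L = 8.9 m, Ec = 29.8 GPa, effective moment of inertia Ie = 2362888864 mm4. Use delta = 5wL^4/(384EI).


Convert: L = 8.9 m = 8900 mm, Ec = 29.8 GPa = 29800 MPa
delta = 5 * 8.0 * 8900^4 / (384 * 29800 * 2362888864)
= 9.28 mm

9.28


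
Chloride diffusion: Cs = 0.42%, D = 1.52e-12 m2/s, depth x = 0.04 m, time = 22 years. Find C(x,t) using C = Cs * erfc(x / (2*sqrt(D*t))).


t_seconds = 22 * 365.25 * 24 * 3600 = 694267200.0 s
arg = 0.04 / (2 * sqrt(1.52e-12 * 694267200.0))
= 0.6157
erfc(0.6157) = 0.3839
C = 0.42 * 0.3839 = 0.1612%

0.1612


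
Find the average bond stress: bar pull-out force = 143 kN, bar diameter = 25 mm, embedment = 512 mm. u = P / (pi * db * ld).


u = P / (pi * db * ld)
= 143 * 1000 / (pi * 25 * 512)
= 3.556 MPa

3.556


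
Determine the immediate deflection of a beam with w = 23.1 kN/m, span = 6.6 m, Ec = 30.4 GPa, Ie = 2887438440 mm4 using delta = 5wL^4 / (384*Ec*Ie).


Convert: L = 6.6 m = 6600 mm, Ec = 30.4 GPa = 30400 MPa
delta = 5 * 23.1 * 6600^4 / (384 * 30400 * 2887438440)
= 6.5 mm

6.5


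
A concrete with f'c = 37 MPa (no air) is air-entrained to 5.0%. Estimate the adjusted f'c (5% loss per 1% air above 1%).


Strength loss = (5.0 - 1) * 5 = 20.0%
f'c = 37 * (1 - 20.0/100)
= 29.6 MPa

29.6


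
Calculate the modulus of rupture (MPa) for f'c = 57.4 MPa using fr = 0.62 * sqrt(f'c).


fr = 0.62 * sqrt(57.4)
= 4.697 MPa

4.697


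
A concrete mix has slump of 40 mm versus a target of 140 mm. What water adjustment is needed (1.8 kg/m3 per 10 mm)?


Difference = 140 - 40 = 100 mm
Water adjustment = 100 * 1.8 / 10 = 18.0 kg/m3

18.0


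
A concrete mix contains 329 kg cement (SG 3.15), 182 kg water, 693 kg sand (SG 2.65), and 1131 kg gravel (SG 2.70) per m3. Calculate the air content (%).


Vol cement = 329 / (3.15 * 1000) = 0.104444 m3
Vol water = 182 / 1000 = 0.182 m3
Vol sand = 693 / (2.65 * 1000) = 0.261509 m3
Vol gravel = 1131 / (2.70 * 1000) = 0.418889 m3
Total solid + water volume = 0.966843 m3
Air = (1 - 0.966843) * 100 = 3.32%

3.32


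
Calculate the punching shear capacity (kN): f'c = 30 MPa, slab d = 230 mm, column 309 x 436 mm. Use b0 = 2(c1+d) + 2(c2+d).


b0 = 2*(309 + 230) + 2*(436 + 230) = 2410 mm
Vc = 0.33 * sqrt(30) * 2410 * 230 / 1000
= 1001.89 kN

1001.89


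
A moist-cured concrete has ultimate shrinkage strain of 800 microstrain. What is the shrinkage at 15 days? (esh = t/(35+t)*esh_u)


esh(15) = 15 / (35 + 15) * 800
= 15 / 50 * 800
= 240.0 microstrain

240.0


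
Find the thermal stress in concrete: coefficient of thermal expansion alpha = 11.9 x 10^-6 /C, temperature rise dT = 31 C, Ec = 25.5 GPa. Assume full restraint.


sigma = alpha * dT * Ec
= 11.9e-6 * 31 * 25.5 * 1000
= 9.407 MPa

9.407


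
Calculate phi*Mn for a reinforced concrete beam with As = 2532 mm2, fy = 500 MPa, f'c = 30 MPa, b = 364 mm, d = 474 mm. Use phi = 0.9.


a = As * fy / (0.85 * f'c * b)
= 2532 * 500 / (0.85 * 30 * 364)
= 136.393 mm
Mn = As * fy * (d - a/2) / 10^6
= 513.7472 kN-m
phi*Mn = 0.9 * 513.7472 = 462.37 kN-m

462.37


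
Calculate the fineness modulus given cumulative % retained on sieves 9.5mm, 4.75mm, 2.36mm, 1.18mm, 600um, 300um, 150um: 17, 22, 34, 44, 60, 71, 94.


FM = sum(cumulative % retained) / 100
= 342 / 100
= 3.42

3.42


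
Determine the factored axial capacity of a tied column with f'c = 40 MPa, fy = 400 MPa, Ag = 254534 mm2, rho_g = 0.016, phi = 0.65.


Ast = rho * Ag = 0.016 * 254534 = 4072.544 mm2
phi*Pn = 0.65 * 0.80 * (0.85 * 40 * (254534 - 4072.544) + 400 * 4072.544) / 1000
= 5275.25 kN

5275.25


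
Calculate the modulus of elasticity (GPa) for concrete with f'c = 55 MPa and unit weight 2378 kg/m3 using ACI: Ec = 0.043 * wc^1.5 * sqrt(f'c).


Ec = 0.043 * 2378^1.5 * sqrt(55) / 1000
= 36.98 GPa

36.98


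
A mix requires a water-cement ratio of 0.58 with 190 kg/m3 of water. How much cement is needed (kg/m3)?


Cement = water / (w/c)
= 190 / 0.58
= 327.6 kg/m3

327.6


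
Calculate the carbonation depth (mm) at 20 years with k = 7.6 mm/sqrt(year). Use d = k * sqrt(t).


depth = k * sqrt(t)
= 7.6 * sqrt(20)
= 33.99 mm

33.99


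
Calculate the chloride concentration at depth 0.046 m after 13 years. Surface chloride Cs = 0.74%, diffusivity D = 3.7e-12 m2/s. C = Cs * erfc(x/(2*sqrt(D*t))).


t_seconds = 13 * 365.25 * 24 * 3600 = 410248800.0 s
arg = 0.046 / (2 * sqrt(3.7e-12 * 410248800.0))
= 0.5903
erfc(0.5903) = 0.4038
C = 0.74 * 0.4038 = 0.2988%

0.2988


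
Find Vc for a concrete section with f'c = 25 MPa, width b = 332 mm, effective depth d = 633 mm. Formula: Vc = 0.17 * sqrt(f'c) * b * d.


Vc = 0.17 * sqrt(25) * 332 * 633 / 1000
= 178.63 kN

178.63


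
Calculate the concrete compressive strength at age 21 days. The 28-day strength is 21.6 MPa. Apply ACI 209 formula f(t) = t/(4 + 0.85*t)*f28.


f(21) = 21 / (4 + 0.85 * 21) * 21.6
= 21 / 21.85 * 21.6
= 20.76 MPa

20.76


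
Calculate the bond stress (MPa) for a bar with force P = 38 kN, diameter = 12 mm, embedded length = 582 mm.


u = P / (pi * db * ld)
= 38 * 1000 / (pi * 12 * 582)
= 1.732 MPa

1.732


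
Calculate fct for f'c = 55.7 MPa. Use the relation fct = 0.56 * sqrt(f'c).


fct = 0.56 * sqrt(55.7)
= 0.56 * 7.463
= 4.179 MPa

4.179


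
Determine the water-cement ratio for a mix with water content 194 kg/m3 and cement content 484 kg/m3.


w/c = water / cement
w/c = 194 / 484 = 0.401

0.401


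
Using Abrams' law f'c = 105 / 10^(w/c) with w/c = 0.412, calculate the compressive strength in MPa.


f'c = 105 / 10^0.412
= 105 / 2.582
= 40.66 MPa

40.66


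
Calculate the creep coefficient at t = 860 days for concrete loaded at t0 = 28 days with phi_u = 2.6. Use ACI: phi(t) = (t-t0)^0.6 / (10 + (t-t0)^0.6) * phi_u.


dt = 860 - 28 = 832
phi = 832^0.6 / (10 + 832^0.6) * 2.6
= 2.209

2.209


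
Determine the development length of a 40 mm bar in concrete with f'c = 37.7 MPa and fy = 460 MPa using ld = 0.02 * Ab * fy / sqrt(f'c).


Ab = pi * 40^2 / 4 = 1256.637 mm2
ld = 0.02 * 1256.637 * 460 / sqrt(37.7)
= 1882.9 mm

1882.9


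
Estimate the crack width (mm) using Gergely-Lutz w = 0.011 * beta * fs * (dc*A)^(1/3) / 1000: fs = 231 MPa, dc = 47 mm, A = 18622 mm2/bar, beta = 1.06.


w = 0.011 * beta * fs * (dc * A)^(1/3) / 1000
= 0.011 * 1.06 * 231 * (47 * 18622)^(1/3) / 1000
= 0.258 mm

0.258


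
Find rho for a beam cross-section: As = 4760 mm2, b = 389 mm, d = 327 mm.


rho = As / (b * d)
= 4760 / (389 * 327)
= 0.0374

0.0374


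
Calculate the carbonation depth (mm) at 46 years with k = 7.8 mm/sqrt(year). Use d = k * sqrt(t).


depth = k * sqrt(t)
= 7.8 * sqrt(46)
= 52.9 mm

52.9


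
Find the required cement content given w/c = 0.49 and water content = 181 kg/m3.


Cement = water / (w/c)
= 181 / 0.49
= 369.4 kg/m3

369.4


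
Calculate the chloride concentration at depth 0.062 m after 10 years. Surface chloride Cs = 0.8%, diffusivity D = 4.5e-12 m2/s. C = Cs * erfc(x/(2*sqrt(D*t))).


t_seconds = 10 * 365.25 * 24 * 3600 = 315576000.0 s
arg = 0.062 / (2 * sqrt(4.5e-12 * 315576000.0))
= 0.8226
erfc(0.8226) = 0.2447
C = 0.8 * 0.2447 = 0.1957%

0.1957


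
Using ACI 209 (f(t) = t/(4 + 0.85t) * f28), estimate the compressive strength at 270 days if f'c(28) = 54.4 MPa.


f(270) = 270 / (4 + 0.85 * 270) * 54.4
= 270 / 233.5 * 54.4
= 62.9 MPa

62.9


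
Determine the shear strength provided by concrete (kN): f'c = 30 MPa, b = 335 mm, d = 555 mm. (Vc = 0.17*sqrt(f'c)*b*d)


Vc = 0.17 * sqrt(30) * 335 * 555 / 1000
= 173.12 kN

173.12


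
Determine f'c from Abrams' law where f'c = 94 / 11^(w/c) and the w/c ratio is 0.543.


f'c = 94 / 11^0.543
= 94 / 3.677
= 25.57 MPa

25.57


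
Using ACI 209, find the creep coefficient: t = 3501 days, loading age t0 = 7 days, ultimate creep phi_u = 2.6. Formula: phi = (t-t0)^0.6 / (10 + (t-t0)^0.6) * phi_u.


dt = 3501 - 7 = 3494
phi = 3494^0.6 / (10 + 3494^0.6) * 2.6
= 2.419

2.419


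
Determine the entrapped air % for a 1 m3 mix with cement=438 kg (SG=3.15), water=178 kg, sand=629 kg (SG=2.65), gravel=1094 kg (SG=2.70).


Vol cement = 438 / (3.15 * 1000) = 0.139048 m3
Vol water = 178 / 1000 = 0.178 m3
Vol sand = 629 / (2.65 * 1000) = 0.237358 m3
Vol gravel = 1094 / (2.70 * 1000) = 0.405185 m3
Total solid + water volume = 0.959591 m3
Air = (1 - 0.959591) * 100 = 4.04%

4.04


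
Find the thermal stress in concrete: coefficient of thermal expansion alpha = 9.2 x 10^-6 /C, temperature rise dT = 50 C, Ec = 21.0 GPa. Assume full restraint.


sigma = alpha * dT * Ec
= 9.2e-6 * 50 * 21.0 * 1000
= 9.66 MPa

9.66


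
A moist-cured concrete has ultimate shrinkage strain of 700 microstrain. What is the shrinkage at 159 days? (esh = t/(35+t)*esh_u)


esh(159) = 159 / (35 + 159) * 700
= 159 / 194 * 700
= 573.7 microstrain

573.7


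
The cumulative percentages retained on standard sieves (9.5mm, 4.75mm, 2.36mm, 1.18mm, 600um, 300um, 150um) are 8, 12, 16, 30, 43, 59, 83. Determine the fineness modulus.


FM = sum(cumulative % retained) / 100
= 251 / 100
= 2.51

2.51


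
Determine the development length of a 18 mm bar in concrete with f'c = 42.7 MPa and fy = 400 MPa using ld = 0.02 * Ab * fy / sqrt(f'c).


Ab = pi * 18^2 / 4 = 254.469 mm2
ld = 0.02 * 254.469 * 400 / sqrt(42.7)
= 311.5 mm

311.5


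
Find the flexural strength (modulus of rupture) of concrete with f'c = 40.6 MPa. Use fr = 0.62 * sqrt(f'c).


fr = 0.62 * sqrt(40.6)
= 3.951 MPa

3.951


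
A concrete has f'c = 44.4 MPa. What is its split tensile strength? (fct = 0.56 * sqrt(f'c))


fct = 0.56 * sqrt(44.4)
= 0.56 * 6.663
= 3.731 MPa

3.731


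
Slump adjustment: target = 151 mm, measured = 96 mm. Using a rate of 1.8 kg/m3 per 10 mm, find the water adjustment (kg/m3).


Difference = 151 - 96 = 55 mm
Water adjustment = 55 * 1.8 / 10 = 9.9 kg/m3

9.9


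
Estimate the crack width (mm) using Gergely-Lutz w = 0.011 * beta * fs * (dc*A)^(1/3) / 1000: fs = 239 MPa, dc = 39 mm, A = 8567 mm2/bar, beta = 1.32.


w = 0.011 * beta * fs * (dc * A)^(1/3) / 1000
= 0.011 * 1.32 * 239 * (39 * 8567)^(1/3) / 1000
= 0.241 mm

0.241


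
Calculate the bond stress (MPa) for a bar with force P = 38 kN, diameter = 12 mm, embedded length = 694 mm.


u = P / (pi * db * ld)
= 38 * 1000 / (pi * 12 * 694)
= 1.452 MPa

1.452


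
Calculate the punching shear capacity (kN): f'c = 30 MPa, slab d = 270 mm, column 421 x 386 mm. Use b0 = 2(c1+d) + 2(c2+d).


b0 = 2*(421 + 270) + 2*(386 + 270) = 2694 mm
Vc = 0.33 * sqrt(30) * 2694 * 270 / 1000
= 1314.73 kN

1314.73


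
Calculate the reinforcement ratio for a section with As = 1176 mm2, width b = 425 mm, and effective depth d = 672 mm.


rho = As / (b * d)
= 1176 / (425 * 672)
= 0.0041

0.0041


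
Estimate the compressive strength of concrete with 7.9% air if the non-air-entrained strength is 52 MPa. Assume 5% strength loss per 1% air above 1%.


Strength loss = (7.9 - 1) * 5 = 34.5%
f'c = 52 * (1 - 34.5/100)
= 34.06 MPa

34.06


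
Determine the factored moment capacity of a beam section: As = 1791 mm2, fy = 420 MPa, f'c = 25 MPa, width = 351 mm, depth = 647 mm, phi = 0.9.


a = As * fy / (0.85 * f'c * b)
= 1791 * 420 / (0.85 * 25 * 351)
= 100.8507 mm
Mn = As * fy * (d - a/2) / 10^6
= 448.7554 kN-m
phi*Mn = 0.9 * 448.7554 = 403.88 kN-m

403.88


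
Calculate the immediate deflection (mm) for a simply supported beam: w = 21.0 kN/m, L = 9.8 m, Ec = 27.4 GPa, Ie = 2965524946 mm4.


Convert: L = 9.8 m = 9800 mm, Ec = 27.4 GPa = 27400 MPa
delta = 5 * 21.0 * 9800^4 / (384 * 27400 * 2965524946)
= 31.04 mm

31.04


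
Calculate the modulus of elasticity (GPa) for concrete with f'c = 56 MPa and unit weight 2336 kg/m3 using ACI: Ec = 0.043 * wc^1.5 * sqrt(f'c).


Ec = 0.043 * 2336^1.5 * sqrt(56) / 1000
= 36.33 GPa

36.33


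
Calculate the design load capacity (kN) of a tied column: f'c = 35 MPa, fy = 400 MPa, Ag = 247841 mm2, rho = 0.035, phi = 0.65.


Ast = rho * Ag = 0.035 * 247841 = 8674.435 mm2
phi*Pn = 0.65 * 0.80 * (0.85 * 35 * (247841 - 8674.435) + 400 * 8674.435) / 1000
= 5504.19 kN

5504.19


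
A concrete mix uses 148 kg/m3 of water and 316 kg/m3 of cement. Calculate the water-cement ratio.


w/c = water / cement
w/c = 148 / 316 = 0.468

0.468


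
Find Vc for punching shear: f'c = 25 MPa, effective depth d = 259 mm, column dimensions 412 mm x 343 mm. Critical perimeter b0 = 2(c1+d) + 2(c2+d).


b0 = 2*(412 + 259) + 2*(343 + 259) = 2546 mm
Vc = 0.33 * sqrt(25) * 2546 * 259 / 1000
= 1088.03 kN

1088.03


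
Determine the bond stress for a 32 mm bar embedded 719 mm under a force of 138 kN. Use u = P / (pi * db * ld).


u = P / (pi * db * ld)
= 138 * 1000 / (pi * 32 * 719)
= 1.909 MPa

1.909


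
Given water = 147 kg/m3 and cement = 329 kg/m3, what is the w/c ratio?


w/c = water / cement
w/c = 147 / 329 = 0.447

0.447


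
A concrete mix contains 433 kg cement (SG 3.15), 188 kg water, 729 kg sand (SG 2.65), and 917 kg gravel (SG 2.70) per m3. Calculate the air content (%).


Vol cement = 433 / (3.15 * 1000) = 0.13746 m3
Vol water = 188 / 1000 = 0.188 m3
Vol sand = 729 / (2.65 * 1000) = 0.275094 m3
Vol gravel = 917 / (2.70 * 1000) = 0.33963 m3
Total solid + water volume = 0.940184 m3
Air = (1 - 0.940184) * 100 = 5.98%

5.98


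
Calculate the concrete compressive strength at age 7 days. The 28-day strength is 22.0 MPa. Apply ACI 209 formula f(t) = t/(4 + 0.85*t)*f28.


f(7) = 7 / (4 + 0.85 * 7) * 22.0
= 7 / 9.95 * 22.0
= 15.48 MPa

15.48


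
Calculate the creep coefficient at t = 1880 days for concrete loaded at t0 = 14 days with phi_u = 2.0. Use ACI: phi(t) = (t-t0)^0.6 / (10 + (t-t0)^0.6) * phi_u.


dt = 1880 - 14 = 1866
phi = 1866^0.6 / (10 + 1866^0.6) * 2.0
= 1.803

1.803


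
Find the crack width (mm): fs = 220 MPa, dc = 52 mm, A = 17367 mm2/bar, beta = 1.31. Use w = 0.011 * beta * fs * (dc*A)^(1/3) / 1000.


w = 0.011 * beta * fs * (dc * A)^(1/3) / 1000
= 0.011 * 1.31 * 220 * (52 * 17367)^(1/3) / 1000
= 0.306 mm

0.306


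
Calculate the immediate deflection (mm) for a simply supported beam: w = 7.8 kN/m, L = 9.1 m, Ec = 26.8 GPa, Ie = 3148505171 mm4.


Convert: L = 9.1 m = 9100 mm, Ec = 26.8 GPa = 26800 MPa
delta = 5 * 7.8 * 9100^4 / (384 * 26800 * 3148505171)
= 8.25 mm

8.25


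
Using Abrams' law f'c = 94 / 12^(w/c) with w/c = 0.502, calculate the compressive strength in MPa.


f'c = 94 / 12^0.502
= 94 / 3.481
= 27.0 MPa

27.0


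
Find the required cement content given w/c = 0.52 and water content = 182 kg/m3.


Cement = water / (w/c)
= 182 / 0.52
= 350.0 kg/m3

350.0


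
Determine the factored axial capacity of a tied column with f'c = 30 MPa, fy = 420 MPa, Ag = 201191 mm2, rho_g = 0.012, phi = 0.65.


Ast = rho * Ag = 0.012 * 201191 = 2414.292 mm2
phi*Pn = 0.65 * 0.80 * (0.85 * 30 * (201191 - 2414.292) + 420 * 2414.292) / 1000
= 3163.06 kN

3163.06


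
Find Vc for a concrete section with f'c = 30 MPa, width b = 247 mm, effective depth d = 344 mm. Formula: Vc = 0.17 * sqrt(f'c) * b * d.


Vc = 0.17 * sqrt(30) * 247 * 344 / 1000
= 79.12 kN

79.12


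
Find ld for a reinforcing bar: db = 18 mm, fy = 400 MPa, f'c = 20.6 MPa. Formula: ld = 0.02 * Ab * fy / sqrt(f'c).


Ab = pi * 18^2 / 4 = 254.469 mm2
ld = 0.02 * 254.469 * 400 / sqrt(20.6)
= 448.5 mm

448.5


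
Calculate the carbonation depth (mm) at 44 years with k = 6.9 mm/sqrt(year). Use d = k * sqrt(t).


depth = k * sqrt(t)
= 6.9 * sqrt(44)
= 45.77 mm

45.77
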